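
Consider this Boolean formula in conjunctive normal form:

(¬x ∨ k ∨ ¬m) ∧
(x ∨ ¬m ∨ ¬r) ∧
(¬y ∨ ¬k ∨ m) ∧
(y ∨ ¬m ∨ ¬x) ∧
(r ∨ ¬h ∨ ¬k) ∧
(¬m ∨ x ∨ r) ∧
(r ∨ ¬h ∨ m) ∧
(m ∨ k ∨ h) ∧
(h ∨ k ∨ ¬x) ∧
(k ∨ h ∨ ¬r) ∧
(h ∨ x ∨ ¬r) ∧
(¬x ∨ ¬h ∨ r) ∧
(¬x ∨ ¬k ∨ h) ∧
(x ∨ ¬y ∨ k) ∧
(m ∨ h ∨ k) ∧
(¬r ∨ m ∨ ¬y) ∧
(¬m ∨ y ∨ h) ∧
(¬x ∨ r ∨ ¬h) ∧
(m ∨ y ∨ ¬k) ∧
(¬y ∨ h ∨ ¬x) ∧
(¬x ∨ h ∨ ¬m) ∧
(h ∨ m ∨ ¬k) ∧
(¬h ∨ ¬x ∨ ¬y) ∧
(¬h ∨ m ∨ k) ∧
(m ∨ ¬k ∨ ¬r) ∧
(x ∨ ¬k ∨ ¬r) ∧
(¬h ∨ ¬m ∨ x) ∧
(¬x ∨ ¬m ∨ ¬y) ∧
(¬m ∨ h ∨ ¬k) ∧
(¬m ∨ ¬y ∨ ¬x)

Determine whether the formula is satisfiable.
No

No, the formula is not satisfiable.

No assignment of truth values to the variables can make all 30 clauses true simultaneously.

The formula is UNSAT (unsatisfiable).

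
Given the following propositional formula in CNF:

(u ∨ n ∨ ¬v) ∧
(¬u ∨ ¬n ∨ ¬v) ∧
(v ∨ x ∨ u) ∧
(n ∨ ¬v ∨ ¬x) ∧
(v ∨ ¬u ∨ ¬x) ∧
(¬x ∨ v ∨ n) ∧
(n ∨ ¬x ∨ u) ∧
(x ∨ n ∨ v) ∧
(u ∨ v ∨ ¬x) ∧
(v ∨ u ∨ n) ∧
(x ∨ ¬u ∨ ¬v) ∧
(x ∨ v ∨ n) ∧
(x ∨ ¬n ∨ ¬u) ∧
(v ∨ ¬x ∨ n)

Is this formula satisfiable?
Yes

Yes, the formula is satisfiable.

One satisfying assignment is: u=False, x=False, v=True, n=True

Verification: With this assignment, all 14 clauses evaluate to true.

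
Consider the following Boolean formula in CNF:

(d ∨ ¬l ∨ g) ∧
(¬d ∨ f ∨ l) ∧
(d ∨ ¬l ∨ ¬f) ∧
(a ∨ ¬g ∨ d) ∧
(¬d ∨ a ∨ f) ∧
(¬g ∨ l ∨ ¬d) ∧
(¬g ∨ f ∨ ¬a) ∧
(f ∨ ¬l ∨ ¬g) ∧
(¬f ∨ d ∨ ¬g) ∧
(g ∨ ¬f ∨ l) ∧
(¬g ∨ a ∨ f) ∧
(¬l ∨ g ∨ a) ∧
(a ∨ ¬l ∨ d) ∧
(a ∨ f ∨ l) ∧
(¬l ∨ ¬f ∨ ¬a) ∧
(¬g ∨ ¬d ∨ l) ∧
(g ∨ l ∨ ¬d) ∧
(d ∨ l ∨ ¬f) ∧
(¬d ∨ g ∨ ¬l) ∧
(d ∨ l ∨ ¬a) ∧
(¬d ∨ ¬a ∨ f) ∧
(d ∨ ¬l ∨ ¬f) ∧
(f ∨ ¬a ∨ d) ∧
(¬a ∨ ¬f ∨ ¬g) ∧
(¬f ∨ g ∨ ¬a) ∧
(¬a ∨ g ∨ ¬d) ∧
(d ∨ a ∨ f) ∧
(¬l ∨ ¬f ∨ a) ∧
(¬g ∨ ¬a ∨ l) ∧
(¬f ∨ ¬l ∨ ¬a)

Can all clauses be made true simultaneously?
No

No, the formula is not satisfiable.

No assignment of truth values to the variables can make all 30 clauses true simultaneously.

The formula is UNSAT (unsatisfiable).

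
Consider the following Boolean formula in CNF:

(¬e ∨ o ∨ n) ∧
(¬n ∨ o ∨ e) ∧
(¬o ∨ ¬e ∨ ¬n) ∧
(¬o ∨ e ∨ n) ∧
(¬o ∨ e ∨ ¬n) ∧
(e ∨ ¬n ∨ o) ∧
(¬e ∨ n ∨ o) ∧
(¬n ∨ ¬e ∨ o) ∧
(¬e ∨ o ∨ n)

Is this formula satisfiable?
Yes

Yes, the formula is satisfiable.

One satisfying assignment is: o=False, e=False, n=False

Verification: With this assignment, all 9 clauses evaluate to true.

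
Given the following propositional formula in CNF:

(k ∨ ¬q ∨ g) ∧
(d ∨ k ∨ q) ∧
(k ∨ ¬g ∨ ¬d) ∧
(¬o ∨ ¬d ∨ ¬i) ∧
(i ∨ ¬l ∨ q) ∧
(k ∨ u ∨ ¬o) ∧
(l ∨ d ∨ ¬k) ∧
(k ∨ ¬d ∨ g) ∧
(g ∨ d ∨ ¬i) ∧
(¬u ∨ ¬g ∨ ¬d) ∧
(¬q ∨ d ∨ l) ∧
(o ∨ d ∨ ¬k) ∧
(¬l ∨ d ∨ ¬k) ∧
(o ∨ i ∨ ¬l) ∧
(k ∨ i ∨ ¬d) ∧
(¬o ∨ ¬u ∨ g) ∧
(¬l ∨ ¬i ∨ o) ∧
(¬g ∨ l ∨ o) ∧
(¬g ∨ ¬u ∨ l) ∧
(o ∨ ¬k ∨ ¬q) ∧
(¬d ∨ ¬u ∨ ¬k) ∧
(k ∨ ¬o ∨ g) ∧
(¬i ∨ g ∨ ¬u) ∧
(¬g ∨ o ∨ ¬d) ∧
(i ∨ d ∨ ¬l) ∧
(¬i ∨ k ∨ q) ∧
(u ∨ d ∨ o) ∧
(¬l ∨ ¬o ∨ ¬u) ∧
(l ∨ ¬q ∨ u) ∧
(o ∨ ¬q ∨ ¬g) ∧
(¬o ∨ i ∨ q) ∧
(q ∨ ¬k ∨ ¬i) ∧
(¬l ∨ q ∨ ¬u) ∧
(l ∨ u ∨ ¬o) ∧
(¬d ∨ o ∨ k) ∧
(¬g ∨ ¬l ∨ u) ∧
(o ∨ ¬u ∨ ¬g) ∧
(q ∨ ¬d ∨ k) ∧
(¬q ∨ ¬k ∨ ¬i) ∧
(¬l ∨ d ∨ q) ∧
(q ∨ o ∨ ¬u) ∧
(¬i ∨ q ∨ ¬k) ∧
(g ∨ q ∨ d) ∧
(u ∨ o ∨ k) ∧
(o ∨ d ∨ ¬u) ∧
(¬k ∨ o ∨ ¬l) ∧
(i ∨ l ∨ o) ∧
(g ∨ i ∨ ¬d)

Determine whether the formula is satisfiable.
No

No, the formula is not satisfiable.

No assignment of truth values to the variables can make all 48 clauses true simultaneously.

The formula is UNSAT (unsatisfiable).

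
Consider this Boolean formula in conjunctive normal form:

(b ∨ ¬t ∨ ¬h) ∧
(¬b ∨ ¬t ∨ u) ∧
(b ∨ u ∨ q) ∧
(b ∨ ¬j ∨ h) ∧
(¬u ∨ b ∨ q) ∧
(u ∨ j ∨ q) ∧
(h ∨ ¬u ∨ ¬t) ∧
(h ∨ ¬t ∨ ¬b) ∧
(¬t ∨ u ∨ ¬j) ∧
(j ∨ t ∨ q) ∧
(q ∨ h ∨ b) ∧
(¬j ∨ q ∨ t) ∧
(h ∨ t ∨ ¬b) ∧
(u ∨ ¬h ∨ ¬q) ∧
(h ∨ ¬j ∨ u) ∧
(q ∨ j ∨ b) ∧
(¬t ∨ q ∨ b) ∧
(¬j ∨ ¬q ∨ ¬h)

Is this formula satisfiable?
Yes

Yes, the formula is satisfiable.

One satisfying assignment is: u=True, t=True, j=False, q=False, b=True, h=True

Verification: With this assignment, all 18 clauses evaluate to true.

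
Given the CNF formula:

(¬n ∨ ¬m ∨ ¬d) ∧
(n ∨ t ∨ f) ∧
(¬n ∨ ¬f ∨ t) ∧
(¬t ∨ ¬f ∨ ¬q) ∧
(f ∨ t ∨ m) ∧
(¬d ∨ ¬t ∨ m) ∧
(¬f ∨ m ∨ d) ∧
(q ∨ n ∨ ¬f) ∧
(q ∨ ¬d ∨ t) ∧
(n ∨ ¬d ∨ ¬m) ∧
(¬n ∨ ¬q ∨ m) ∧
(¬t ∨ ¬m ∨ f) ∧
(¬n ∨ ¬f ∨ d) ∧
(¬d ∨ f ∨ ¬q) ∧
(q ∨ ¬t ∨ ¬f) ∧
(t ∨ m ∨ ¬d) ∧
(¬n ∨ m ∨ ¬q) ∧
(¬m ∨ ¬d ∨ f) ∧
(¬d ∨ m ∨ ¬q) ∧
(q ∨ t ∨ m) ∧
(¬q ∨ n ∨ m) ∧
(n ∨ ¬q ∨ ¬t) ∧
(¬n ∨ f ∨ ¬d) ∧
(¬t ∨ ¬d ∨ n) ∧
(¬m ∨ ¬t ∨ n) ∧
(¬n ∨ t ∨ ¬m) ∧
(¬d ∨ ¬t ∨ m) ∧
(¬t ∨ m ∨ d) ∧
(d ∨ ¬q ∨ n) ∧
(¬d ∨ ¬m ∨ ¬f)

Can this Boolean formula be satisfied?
No

No, the formula is not satisfiable.

No assignment of truth values to the variables can make all 30 clauses true simultaneously.

The formula is UNSAT (unsatisfiable).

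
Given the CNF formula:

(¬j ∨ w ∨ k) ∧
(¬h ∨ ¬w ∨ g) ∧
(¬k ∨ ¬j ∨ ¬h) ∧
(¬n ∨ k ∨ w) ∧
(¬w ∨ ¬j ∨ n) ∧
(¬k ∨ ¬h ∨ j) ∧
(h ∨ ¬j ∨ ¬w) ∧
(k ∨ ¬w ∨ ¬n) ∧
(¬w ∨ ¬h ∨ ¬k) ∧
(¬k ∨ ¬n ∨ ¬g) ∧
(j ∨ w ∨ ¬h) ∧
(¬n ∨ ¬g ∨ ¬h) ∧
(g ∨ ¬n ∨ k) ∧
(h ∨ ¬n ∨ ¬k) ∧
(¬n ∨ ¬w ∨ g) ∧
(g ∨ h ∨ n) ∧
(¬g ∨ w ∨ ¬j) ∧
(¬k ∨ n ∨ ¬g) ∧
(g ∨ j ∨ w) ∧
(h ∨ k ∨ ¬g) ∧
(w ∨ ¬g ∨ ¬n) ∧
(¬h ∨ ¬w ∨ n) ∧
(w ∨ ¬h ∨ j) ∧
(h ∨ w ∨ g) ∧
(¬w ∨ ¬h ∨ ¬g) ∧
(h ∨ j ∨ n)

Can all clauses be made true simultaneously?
No

No, the formula is not satisfiable.

No assignment of truth values to the variables can make all 26 clauses true simultaneously.

The formula is UNSAT (unsatisfiable).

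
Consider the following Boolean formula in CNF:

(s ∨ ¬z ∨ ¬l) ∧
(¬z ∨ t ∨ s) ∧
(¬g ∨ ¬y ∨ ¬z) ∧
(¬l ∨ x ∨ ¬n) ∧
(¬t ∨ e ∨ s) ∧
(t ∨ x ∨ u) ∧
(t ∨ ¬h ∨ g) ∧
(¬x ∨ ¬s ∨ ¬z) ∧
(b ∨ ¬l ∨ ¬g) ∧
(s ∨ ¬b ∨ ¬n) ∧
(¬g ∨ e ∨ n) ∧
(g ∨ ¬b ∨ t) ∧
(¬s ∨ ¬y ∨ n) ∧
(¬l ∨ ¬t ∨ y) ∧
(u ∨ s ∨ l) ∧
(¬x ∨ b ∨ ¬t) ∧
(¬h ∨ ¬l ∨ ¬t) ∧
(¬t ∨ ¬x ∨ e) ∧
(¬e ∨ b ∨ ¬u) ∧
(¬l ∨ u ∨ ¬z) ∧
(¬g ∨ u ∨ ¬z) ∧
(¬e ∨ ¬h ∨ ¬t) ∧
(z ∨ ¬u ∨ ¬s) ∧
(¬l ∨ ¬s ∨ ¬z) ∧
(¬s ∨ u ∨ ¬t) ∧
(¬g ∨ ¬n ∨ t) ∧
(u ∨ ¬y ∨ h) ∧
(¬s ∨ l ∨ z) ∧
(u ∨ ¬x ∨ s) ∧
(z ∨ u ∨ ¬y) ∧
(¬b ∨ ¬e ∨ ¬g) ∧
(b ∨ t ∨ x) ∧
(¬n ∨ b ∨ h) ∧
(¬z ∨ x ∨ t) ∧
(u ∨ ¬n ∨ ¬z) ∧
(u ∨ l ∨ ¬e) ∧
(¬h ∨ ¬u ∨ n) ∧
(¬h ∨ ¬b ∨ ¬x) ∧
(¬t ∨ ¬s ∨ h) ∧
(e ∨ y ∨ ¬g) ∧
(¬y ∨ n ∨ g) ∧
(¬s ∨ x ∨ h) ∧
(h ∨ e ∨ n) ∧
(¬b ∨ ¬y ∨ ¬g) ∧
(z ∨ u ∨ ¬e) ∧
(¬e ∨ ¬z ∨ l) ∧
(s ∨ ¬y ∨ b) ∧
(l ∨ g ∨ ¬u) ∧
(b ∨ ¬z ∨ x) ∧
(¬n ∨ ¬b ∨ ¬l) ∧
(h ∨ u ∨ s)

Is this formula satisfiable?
No

No, the formula is not satisfiable.

No assignment of truth values to the variables can make all 51 clauses true simultaneously.

The formula is UNSAT (unsatisfiable).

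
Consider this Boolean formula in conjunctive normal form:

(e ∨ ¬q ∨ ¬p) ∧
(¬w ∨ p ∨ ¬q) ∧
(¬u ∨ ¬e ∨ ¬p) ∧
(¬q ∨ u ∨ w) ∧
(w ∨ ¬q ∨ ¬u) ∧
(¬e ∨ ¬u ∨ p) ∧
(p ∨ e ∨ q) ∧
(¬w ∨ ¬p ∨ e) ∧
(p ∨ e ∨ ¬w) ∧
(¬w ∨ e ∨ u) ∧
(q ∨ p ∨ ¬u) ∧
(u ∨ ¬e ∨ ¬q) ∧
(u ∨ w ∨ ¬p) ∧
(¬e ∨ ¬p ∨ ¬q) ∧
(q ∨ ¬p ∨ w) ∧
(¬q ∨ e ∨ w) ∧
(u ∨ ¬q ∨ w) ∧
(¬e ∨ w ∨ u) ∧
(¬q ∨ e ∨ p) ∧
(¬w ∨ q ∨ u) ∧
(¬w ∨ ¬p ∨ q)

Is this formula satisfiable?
No

No, the formula is not satisfiable.

No assignment of truth values to the variables can make all 21 clauses true simultaneously.

The formula is UNSAT (unsatisfiable).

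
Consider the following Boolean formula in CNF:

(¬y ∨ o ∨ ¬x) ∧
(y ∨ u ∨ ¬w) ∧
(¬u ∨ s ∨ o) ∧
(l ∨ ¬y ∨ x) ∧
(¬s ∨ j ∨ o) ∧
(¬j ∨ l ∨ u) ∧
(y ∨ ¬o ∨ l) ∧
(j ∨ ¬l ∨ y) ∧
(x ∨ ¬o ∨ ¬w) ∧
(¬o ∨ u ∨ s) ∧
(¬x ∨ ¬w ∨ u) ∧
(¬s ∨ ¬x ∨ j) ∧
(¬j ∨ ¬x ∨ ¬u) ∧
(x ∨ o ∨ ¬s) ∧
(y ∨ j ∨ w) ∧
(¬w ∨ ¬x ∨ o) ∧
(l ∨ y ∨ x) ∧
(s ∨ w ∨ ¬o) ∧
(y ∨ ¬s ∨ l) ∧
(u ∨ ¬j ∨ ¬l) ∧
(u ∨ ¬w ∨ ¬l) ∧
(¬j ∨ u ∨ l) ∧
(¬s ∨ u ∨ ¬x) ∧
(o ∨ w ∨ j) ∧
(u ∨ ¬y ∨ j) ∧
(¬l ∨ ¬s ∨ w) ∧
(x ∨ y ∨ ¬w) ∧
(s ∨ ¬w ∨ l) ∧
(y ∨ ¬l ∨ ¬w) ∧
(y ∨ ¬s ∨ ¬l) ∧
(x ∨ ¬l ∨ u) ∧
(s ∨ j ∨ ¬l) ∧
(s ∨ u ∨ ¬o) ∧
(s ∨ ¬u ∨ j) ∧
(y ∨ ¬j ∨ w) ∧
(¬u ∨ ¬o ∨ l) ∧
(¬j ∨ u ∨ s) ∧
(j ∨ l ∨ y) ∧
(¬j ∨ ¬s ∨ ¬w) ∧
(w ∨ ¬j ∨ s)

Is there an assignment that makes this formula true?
No

No, the formula is not satisfiable.

No assignment of truth values to the variables can make all 40 clauses true simultaneously.

The formula is UNSAT (unsatisfiable).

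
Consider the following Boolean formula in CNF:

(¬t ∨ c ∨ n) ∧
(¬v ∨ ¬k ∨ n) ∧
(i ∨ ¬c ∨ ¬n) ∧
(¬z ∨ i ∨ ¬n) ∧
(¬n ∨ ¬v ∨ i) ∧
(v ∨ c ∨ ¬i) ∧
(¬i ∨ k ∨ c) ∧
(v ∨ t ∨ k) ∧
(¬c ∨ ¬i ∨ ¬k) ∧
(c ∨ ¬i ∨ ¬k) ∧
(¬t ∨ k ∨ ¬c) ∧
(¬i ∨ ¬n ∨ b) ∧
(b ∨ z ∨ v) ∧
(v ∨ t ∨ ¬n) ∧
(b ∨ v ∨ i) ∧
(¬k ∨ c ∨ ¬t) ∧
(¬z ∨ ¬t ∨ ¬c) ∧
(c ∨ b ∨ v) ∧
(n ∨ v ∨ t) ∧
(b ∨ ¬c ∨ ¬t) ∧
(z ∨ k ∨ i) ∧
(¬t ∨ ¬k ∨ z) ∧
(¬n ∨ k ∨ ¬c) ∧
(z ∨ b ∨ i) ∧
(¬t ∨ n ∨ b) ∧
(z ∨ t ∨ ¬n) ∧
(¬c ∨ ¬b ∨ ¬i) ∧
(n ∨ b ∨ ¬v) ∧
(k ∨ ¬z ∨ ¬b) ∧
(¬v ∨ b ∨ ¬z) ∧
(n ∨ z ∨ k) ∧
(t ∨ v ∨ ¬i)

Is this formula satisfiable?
No

No, the formula is not satisfiable.

No assignment of truth values to the variables can make all 32 clauses true simultaneously.

The formula is UNSAT (unsatisfiable).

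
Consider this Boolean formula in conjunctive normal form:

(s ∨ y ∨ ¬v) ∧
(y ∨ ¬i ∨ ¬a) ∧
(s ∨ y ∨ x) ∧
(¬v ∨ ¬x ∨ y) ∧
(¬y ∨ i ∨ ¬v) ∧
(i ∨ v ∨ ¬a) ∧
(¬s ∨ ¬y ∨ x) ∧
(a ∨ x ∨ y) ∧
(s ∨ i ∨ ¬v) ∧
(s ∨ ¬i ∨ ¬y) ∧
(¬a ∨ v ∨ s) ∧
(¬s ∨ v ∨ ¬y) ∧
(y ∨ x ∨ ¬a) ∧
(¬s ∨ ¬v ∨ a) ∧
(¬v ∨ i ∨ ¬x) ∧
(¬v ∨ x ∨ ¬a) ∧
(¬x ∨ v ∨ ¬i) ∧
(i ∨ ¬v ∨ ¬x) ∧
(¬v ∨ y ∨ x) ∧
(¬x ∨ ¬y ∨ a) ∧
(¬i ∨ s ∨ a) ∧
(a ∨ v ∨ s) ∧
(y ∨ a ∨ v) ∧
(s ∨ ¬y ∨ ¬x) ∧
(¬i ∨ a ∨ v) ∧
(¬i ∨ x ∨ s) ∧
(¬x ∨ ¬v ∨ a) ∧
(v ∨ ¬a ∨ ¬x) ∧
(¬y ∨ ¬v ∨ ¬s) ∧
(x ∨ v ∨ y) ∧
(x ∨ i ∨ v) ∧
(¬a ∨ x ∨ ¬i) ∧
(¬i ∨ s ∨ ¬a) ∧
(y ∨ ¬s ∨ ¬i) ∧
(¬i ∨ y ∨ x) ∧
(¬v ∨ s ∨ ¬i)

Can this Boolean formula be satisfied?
No

No, the formula is not satisfiable.

No assignment of truth values to the variables can make all 36 clauses true simultaneously.

The formula is UNSAT (unsatisfiable).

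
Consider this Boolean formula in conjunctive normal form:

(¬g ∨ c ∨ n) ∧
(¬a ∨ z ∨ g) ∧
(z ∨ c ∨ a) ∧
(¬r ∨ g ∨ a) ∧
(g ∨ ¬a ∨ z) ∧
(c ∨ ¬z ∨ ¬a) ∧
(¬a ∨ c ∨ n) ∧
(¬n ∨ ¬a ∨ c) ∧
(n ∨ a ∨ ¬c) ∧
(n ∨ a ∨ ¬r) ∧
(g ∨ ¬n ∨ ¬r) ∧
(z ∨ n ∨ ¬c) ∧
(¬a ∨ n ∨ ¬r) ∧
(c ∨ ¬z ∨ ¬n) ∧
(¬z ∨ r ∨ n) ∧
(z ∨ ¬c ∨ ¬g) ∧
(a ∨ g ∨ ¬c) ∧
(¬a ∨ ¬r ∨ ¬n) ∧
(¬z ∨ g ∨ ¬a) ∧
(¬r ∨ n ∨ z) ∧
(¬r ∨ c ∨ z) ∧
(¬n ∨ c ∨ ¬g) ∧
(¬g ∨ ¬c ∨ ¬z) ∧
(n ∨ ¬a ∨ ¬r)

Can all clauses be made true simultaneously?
No

No, the formula is not satisfiable.

No assignment of truth values to the variables can make all 24 clauses true simultaneously.

The formula is UNSAT (unsatisfiable).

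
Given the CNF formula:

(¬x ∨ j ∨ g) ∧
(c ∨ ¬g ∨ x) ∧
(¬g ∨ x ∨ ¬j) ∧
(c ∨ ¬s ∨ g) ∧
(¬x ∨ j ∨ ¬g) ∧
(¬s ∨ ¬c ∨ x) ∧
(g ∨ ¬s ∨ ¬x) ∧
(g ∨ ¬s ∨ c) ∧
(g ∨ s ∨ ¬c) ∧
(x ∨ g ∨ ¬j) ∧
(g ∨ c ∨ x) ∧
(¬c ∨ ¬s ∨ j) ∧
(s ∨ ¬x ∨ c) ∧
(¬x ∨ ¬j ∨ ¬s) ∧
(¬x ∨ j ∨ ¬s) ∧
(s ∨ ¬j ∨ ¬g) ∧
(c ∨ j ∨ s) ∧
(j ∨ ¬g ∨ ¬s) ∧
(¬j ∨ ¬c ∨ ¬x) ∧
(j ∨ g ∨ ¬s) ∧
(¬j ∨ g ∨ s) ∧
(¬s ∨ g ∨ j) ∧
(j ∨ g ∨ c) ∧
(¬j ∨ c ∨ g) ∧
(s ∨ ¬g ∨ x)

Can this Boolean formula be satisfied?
No

No, the formula is not satisfiable.

No assignment of truth values to the variables can make all 25 clauses true simultaneously.

The formula is UNSAT (unsatisfiable).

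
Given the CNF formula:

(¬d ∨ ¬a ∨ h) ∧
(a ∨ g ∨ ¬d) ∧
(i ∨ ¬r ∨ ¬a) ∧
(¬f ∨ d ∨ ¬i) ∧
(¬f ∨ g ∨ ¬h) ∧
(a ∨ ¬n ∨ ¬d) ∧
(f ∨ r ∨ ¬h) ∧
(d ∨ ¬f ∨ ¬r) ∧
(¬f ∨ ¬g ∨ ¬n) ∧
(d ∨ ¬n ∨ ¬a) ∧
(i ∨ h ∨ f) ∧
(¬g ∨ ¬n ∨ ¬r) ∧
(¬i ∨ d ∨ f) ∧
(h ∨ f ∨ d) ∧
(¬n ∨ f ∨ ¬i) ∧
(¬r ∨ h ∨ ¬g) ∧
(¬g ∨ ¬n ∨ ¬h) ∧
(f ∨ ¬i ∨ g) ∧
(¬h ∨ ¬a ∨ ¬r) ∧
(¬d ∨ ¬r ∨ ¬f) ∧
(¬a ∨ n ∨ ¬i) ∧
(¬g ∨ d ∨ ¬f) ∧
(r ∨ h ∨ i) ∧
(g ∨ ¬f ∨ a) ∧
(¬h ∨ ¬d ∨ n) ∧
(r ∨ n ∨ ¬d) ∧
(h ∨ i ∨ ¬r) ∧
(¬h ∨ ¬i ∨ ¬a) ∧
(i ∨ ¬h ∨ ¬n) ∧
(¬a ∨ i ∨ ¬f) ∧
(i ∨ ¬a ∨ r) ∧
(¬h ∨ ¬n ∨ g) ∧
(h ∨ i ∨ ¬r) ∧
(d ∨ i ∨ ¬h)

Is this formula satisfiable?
No

No, the formula is not satisfiable.

No assignment of truth values to the variables can make all 34 clauses true simultaneously.

The formula is UNSAT (unsatisfiable).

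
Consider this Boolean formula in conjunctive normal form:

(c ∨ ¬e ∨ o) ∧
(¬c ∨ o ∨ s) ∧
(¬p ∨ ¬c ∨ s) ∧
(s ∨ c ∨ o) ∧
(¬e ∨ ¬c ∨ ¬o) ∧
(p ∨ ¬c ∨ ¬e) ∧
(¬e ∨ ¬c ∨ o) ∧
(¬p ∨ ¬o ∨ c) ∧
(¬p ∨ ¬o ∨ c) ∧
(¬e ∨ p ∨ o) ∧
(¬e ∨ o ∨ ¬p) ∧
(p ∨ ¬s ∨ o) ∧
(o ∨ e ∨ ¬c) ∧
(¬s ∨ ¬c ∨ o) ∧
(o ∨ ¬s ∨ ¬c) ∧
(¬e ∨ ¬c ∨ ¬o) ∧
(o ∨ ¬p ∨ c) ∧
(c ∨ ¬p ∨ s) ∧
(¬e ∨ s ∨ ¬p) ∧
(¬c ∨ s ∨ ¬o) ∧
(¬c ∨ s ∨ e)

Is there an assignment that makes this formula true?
Yes

Yes, the formula is satisfiable.

One satisfying assignment is: s=False, p=False, o=True, e=False, c=False

Verification: With this assignment, all 21 clauses evaluate to true.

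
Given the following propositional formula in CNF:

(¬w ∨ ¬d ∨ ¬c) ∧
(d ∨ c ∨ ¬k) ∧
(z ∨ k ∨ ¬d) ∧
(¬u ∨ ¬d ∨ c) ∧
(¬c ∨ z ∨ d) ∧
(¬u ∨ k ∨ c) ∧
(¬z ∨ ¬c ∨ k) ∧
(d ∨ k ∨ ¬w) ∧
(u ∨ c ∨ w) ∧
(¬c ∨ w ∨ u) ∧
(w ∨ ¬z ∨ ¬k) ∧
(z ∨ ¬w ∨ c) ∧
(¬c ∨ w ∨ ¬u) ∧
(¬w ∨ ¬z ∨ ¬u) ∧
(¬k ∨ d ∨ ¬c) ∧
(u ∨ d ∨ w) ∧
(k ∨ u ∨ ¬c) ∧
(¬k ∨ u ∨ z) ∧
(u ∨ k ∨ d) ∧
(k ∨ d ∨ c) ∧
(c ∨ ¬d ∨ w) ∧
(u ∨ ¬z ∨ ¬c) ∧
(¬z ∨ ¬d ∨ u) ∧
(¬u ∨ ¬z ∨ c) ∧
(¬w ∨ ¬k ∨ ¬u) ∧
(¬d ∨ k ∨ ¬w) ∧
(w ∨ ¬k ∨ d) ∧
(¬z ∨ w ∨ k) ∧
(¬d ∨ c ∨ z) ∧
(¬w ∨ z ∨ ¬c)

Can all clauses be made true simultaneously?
No

No, the formula is not satisfiable.

No assignment of truth values to the variables can make all 30 clauses true simultaneously.

The formula is UNSAT (unsatisfiable).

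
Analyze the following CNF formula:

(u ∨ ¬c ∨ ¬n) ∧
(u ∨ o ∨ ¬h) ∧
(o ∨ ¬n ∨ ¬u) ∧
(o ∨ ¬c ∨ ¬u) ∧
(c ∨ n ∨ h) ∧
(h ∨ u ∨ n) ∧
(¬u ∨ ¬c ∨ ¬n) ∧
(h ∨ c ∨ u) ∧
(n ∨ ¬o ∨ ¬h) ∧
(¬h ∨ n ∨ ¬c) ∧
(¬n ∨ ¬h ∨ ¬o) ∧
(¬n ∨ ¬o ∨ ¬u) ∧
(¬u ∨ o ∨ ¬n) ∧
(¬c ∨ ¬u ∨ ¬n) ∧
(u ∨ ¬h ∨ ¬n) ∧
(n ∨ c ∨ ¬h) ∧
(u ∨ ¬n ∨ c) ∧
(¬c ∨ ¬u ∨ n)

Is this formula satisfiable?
No

No, the formula is not satisfiable.

No assignment of truth values to the variables can make all 18 clauses true simultaneously.

The formula is UNSAT (unsatisfiable).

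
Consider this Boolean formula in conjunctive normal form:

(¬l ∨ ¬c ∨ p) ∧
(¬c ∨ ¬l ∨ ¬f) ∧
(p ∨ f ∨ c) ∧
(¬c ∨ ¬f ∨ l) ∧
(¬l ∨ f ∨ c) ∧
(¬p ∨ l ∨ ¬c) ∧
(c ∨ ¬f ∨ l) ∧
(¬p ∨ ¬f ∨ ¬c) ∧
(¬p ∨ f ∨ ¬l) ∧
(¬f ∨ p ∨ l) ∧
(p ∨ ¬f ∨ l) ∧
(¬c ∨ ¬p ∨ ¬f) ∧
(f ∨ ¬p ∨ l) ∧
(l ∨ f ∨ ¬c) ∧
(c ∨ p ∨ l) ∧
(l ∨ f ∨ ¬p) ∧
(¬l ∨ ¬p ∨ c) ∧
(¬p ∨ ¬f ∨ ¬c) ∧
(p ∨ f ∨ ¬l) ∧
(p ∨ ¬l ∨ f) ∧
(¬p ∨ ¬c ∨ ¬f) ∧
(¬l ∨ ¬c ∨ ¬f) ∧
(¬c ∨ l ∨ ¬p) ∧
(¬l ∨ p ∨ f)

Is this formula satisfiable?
Yes

Yes, the formula is satisfiable.

One satisfying assignment is: c=False, f=True, l=True, p=False

Verification: With this assignment, all 24 clauses evaluate to true.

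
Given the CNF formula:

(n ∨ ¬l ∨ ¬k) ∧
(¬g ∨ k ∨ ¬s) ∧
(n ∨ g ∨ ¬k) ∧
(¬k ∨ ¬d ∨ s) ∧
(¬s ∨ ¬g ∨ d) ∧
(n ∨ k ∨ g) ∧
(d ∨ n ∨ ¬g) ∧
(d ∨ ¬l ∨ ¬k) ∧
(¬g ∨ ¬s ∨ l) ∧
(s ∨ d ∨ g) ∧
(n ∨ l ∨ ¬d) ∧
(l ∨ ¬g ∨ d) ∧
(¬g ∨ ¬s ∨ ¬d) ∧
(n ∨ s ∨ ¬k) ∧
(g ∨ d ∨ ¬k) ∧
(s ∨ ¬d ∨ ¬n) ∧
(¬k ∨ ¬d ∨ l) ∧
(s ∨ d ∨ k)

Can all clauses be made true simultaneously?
Yes

Yes, the formula is satisfiable.

One satisfying assignment is: k=False, l=False, s=True, n=True, d=False, g=False

Verification: With this assignment, all 18 clauses evaluate to true.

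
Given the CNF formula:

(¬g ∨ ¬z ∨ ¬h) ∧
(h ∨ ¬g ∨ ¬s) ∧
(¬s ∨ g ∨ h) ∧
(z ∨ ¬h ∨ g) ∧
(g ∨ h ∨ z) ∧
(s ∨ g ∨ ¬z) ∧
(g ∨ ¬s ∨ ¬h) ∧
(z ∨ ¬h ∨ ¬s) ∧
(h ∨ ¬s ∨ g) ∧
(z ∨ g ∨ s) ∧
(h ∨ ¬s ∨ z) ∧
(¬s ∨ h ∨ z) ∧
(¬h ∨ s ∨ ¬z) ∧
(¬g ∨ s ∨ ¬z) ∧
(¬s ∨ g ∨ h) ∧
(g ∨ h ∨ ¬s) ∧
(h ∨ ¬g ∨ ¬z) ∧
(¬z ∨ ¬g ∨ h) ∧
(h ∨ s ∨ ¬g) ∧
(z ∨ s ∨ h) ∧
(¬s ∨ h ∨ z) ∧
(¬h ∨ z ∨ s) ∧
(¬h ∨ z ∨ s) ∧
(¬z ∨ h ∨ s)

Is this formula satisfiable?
No

No, the formula is not satisfiable.

No assignment of truth values to the variables can make all 24 clauses true simultaneously.

The formula is UNSAT (unsatisfiable).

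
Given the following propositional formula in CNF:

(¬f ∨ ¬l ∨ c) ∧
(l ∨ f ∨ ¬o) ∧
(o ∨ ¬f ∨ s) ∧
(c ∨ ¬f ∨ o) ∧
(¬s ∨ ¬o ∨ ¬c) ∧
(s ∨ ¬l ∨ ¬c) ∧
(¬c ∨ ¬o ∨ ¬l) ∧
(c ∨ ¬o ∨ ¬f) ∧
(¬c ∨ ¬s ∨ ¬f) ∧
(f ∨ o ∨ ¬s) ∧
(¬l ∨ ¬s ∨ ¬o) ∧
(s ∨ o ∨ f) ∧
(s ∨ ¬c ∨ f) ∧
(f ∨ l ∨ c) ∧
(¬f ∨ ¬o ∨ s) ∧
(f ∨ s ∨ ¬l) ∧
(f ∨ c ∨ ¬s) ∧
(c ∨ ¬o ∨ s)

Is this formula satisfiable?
No

No, the formula is not satisfiable.

No assignment of truth values to the variables can make all 18 clauses true simultaneously.

The formula is UNSAT (unsatisfiable).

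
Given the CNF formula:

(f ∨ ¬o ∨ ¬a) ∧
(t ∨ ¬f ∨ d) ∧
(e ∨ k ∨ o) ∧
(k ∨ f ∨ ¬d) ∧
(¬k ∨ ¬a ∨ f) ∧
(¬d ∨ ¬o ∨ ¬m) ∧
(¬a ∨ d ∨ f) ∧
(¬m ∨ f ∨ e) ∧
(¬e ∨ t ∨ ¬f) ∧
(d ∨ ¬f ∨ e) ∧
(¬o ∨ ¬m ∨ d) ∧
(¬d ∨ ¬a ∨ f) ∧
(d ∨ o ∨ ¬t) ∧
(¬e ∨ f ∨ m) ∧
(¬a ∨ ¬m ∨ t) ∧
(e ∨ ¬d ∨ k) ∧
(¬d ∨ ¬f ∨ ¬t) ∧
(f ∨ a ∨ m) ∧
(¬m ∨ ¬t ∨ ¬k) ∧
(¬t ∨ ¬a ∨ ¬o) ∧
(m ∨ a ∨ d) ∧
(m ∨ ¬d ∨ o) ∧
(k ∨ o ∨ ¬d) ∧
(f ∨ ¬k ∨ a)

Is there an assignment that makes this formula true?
Yes

Yes, the formula is satisfiable.

One satisfying assignment is: o=True, f=True, a=True, k=True, m=False, e=False, d=True, t=False

Verification: With this assignment, all 24 clauses evaluate to true.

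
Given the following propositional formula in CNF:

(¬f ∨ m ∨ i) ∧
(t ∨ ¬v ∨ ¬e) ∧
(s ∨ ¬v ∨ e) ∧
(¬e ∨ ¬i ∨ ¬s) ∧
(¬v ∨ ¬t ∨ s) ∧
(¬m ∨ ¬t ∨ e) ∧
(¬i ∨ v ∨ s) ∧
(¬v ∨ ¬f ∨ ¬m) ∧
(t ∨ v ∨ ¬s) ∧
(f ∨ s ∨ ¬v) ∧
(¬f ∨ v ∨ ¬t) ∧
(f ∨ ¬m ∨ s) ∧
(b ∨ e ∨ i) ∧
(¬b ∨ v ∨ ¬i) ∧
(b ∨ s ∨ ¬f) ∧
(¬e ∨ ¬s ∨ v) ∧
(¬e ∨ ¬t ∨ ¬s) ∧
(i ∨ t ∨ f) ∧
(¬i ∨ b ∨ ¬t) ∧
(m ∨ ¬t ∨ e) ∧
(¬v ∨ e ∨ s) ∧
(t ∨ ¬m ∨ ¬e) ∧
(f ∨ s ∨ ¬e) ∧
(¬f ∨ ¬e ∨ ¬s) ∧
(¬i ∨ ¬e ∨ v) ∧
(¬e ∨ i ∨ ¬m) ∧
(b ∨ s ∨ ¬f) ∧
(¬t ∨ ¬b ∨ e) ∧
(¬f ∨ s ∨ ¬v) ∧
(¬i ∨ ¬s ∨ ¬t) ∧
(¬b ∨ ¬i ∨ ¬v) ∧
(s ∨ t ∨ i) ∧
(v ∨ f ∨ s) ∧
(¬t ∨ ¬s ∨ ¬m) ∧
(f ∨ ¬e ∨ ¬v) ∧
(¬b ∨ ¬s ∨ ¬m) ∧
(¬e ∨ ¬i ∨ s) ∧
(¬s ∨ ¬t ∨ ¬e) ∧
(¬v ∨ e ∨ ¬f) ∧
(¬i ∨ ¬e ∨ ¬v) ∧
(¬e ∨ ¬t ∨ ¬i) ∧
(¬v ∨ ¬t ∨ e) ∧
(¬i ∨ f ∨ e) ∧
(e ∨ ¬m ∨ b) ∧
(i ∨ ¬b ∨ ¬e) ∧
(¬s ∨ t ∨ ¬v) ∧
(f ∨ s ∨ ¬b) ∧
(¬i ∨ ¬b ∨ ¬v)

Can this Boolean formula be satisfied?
No

No, the formula is not satisfiable.

No assignment of truth values to the variables can make all 48 clauses true simultaneously.

The formula is UNSAT (unsatisfiable).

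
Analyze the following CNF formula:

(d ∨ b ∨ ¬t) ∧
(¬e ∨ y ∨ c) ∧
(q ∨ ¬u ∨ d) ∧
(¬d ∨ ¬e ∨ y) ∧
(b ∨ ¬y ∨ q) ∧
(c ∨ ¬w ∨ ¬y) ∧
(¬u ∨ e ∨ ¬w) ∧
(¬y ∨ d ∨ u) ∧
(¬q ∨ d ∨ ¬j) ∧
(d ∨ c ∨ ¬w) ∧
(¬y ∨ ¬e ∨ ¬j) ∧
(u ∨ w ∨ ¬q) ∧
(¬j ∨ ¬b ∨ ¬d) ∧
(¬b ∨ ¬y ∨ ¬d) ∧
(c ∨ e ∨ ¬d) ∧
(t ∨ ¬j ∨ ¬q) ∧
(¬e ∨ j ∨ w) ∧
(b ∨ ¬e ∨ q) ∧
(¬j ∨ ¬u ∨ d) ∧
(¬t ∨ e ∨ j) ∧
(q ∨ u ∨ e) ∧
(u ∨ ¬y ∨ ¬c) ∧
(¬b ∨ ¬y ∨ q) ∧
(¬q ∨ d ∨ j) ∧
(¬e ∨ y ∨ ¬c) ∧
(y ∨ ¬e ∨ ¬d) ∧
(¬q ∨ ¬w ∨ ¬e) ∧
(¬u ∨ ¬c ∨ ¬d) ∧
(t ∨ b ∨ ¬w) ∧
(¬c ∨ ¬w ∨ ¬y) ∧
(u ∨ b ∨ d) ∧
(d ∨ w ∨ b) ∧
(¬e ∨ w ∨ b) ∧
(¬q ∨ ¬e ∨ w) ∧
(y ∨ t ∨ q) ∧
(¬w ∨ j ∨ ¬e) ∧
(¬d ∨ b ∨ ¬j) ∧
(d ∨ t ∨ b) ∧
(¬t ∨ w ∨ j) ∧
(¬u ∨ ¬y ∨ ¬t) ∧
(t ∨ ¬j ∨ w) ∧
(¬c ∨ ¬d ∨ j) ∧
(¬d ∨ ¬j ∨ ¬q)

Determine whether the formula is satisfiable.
No

No, the formula is not satisfiable.

No assignment of truth values to the variables can make all 43 clauses true simultaneously.

The formula is UNSAT (unsatisfiable).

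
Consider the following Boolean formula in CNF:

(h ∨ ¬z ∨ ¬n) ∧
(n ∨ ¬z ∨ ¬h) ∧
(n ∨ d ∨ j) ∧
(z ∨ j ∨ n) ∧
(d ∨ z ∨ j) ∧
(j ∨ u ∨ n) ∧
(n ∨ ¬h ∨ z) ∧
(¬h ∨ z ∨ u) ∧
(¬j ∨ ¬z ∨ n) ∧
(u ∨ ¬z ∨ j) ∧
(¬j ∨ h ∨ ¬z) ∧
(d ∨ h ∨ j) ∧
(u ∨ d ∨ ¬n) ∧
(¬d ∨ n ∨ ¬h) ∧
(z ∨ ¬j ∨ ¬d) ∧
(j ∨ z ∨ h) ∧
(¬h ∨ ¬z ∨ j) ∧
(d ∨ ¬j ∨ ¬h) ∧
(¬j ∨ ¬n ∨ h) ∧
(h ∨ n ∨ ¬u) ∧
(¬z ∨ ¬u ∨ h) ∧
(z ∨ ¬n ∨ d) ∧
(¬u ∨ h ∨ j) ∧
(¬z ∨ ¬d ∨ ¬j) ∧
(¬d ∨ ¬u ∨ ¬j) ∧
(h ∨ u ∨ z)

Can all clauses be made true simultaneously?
Yes

Yes, the formula is satisfiable.

One satisfying assignment is: h=True, z=False, u=True, j=False, d=True, n=True

Verification: With this assignment, all 26 clauses evaluate to true.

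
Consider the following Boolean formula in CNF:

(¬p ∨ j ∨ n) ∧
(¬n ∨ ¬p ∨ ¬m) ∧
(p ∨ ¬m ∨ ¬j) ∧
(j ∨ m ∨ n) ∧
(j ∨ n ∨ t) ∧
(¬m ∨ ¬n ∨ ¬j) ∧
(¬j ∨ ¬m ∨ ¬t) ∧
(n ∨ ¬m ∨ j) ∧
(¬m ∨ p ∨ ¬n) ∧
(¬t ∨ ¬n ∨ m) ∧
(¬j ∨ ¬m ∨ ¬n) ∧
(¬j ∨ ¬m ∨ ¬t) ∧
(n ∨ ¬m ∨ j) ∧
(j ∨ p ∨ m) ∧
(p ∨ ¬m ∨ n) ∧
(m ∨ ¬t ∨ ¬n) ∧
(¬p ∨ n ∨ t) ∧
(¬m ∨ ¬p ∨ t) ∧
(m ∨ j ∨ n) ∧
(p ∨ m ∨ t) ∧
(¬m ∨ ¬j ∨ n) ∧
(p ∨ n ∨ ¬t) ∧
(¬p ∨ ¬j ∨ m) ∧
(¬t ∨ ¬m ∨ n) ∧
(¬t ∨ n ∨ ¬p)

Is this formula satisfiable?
Yes

Yes, the formula is satisfiable.

One satisfying assignment is: m=False, n=True, t=False, p=True, j=False

Verification: With this assignment, all 25 clauses evaluate to true.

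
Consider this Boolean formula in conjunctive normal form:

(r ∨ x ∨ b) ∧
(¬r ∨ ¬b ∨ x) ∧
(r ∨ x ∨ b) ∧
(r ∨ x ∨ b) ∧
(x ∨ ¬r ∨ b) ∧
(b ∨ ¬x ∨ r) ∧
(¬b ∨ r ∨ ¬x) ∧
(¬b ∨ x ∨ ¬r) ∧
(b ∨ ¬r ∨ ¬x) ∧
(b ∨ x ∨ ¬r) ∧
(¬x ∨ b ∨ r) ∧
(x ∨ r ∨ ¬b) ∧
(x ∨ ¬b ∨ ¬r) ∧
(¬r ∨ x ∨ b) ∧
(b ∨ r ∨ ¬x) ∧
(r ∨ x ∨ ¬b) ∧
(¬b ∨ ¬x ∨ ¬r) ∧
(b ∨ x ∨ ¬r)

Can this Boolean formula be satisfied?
No

No, the formula is not satisfiable.

No assignment of truth values to the variables can make all 18 clauses true simultaneously.

The formula is UNSAT (unsatisfiable).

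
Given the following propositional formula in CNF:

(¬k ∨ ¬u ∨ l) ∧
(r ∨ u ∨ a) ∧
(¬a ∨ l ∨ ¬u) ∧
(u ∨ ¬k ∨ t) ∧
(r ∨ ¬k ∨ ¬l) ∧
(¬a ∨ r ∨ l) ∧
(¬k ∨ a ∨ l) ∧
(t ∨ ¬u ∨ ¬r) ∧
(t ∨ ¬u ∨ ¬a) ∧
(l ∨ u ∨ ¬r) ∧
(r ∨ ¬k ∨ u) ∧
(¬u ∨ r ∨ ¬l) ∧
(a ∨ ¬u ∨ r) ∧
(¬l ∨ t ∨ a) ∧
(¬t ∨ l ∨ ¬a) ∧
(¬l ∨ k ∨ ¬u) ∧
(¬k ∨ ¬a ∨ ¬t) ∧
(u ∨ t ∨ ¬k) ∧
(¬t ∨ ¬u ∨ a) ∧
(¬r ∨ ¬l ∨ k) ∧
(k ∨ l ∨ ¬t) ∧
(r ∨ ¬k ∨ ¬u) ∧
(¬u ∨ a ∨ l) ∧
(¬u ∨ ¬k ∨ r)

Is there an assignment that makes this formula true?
Yes

Yes, the formula is satisfiable.

One satisfying assignment is: r=False, t=False, a=True, l=True, k=False, u=False

Verification: With this assignment, all 24 clauses evaluate to true.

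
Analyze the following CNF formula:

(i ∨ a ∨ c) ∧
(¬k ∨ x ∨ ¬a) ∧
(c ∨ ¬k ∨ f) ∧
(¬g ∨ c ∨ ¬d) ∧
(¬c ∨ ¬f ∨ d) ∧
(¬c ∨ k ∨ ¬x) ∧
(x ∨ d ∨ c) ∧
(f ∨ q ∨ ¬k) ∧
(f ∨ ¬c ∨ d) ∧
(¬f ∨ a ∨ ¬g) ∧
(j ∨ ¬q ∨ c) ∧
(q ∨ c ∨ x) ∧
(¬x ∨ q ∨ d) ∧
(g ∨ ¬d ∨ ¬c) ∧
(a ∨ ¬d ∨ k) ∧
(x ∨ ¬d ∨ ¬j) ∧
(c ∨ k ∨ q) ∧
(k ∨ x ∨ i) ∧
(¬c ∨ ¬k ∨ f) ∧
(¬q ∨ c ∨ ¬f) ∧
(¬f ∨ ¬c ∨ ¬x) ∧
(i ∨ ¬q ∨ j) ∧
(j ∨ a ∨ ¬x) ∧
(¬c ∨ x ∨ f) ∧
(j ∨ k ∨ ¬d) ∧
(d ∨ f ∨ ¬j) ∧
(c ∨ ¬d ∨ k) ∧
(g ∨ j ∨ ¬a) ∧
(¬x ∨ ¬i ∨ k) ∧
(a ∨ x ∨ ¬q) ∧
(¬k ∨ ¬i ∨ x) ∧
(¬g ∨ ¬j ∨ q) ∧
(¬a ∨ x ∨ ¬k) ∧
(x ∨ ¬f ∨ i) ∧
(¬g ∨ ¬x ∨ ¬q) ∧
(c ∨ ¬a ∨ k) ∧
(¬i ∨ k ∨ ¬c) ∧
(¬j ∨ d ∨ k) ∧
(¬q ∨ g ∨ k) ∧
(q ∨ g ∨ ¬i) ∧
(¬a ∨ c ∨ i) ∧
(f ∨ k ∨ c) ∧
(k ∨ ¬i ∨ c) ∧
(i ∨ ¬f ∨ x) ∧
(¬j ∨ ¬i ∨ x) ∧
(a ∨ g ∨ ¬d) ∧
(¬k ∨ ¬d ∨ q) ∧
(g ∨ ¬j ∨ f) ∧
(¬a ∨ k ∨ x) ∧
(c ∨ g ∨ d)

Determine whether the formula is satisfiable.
No

No, the formula is not satisfiable.

No assignment of truth values to the variables can make all 50 clauses true simultaneously.

The formula is UNSAT (unsatisfiable).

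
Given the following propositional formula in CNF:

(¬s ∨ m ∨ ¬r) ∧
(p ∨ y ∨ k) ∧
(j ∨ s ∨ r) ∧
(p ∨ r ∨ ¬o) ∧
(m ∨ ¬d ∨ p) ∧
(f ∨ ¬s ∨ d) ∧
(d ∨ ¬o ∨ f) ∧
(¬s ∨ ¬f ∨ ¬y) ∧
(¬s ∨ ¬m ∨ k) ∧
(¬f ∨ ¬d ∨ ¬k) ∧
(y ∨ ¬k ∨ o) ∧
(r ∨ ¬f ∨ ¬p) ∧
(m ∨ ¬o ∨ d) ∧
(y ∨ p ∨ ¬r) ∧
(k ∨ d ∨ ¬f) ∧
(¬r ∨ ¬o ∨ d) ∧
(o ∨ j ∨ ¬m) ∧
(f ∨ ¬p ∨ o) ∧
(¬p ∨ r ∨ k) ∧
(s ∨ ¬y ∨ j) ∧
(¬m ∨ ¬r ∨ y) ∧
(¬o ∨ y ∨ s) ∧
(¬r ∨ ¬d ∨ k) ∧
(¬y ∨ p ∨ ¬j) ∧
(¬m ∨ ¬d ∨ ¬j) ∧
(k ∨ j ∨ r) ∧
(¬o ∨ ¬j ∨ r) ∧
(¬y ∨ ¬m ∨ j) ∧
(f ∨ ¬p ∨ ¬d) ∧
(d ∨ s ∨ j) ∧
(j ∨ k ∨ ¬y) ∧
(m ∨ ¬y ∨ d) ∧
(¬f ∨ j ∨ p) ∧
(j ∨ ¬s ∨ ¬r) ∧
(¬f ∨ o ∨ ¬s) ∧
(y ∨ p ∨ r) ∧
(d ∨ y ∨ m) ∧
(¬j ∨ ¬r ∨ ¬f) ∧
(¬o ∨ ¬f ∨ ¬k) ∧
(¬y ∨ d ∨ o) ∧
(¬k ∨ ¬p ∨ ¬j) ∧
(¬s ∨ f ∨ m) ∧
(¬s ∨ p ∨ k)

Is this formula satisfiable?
No

No, the formula is not satisfiable.

No assignment of truth values to the variables can make all 43 clauses true simultaneously.

The formula is UNSAT (unsatisfiable).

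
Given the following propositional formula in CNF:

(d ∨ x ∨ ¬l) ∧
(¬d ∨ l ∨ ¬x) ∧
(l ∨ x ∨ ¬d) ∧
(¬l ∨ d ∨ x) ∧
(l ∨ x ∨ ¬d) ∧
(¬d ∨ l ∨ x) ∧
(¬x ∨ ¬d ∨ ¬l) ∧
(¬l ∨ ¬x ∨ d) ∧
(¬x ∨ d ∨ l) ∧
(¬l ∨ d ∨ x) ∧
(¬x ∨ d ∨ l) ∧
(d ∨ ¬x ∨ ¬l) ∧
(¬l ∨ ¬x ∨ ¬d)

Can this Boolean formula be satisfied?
Yes

Yes, the formula is satisfiable.

One satisfying assignment is: d=False, l=False, x=False

Verification: With this assignment, all 13 clauses evaluate to true.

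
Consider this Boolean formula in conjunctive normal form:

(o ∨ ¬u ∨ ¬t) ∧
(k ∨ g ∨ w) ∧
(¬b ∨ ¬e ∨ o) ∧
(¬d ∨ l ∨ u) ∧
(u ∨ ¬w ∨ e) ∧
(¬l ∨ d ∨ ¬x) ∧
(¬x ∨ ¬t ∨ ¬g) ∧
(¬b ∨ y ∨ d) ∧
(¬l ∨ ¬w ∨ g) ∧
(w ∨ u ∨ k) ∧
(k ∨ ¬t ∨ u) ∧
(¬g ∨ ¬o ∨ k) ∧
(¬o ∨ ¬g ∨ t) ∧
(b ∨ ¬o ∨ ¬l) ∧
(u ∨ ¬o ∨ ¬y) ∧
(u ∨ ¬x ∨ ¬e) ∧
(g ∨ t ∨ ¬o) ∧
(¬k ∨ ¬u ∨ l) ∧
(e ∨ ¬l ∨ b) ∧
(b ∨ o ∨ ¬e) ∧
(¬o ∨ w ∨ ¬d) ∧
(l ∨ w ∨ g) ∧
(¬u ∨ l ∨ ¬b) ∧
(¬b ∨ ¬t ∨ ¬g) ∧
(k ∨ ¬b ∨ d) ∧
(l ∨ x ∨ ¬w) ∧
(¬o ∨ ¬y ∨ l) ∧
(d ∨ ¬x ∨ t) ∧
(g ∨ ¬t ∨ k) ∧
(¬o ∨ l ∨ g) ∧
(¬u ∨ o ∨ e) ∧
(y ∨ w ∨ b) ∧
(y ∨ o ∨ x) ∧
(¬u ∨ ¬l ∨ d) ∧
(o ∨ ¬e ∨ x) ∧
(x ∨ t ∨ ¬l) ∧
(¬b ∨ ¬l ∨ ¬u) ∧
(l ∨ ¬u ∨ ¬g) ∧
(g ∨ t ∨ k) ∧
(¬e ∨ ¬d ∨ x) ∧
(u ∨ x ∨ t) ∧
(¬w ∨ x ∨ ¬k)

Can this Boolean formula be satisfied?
Yes

Yes, the formula is satisfiable.

One satisfying assignment is: w=False, o=False, d=False, y=True, x=False, g=True, e=False, k=True, b=False, u=False, l=False, t=True

Verification: With this assignment, all 42 clauses evaluate to true.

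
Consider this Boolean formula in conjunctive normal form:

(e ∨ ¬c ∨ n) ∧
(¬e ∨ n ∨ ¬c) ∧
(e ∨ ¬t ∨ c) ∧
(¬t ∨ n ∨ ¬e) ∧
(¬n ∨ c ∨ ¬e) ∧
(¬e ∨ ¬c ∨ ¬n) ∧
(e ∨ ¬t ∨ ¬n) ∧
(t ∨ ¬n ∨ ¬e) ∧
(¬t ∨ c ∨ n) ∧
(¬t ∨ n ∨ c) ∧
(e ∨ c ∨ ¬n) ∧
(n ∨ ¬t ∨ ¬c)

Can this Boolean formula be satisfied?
Yes

Yes, the formula is satisfiable.

One satisfying assignment is: c=False, t=False, e=False, n=False

Verification: With this assignment, all 12 clauses evaluate to true.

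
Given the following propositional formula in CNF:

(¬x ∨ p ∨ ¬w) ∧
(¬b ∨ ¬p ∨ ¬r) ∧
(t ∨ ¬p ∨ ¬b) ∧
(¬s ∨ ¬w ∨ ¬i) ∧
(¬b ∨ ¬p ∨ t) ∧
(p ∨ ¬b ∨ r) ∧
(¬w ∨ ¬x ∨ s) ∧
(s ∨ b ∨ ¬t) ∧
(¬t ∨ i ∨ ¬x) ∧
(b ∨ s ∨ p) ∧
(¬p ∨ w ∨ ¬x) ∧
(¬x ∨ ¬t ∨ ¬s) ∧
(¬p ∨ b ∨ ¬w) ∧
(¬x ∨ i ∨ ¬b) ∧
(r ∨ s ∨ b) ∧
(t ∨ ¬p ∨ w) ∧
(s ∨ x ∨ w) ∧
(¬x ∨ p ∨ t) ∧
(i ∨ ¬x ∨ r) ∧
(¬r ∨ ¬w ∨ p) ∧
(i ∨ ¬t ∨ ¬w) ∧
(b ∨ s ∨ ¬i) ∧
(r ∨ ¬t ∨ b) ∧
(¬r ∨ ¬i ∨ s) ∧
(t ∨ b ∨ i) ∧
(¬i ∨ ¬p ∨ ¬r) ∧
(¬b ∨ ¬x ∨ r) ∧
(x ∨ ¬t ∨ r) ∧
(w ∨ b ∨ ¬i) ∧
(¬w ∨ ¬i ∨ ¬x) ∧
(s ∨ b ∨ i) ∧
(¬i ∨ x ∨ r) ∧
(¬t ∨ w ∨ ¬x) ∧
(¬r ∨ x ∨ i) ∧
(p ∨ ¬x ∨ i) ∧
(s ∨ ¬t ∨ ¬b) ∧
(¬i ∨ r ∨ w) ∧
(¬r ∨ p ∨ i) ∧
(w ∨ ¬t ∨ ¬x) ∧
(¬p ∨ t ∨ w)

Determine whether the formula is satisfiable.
Yes

Yes, the formula is satisfiable.

One satisfying assignment is: r=True, p=False, x=False, t=False, i=True, w=False, s=True, b=True

Verification: With this assignment, all 40 clauses evaluate to true.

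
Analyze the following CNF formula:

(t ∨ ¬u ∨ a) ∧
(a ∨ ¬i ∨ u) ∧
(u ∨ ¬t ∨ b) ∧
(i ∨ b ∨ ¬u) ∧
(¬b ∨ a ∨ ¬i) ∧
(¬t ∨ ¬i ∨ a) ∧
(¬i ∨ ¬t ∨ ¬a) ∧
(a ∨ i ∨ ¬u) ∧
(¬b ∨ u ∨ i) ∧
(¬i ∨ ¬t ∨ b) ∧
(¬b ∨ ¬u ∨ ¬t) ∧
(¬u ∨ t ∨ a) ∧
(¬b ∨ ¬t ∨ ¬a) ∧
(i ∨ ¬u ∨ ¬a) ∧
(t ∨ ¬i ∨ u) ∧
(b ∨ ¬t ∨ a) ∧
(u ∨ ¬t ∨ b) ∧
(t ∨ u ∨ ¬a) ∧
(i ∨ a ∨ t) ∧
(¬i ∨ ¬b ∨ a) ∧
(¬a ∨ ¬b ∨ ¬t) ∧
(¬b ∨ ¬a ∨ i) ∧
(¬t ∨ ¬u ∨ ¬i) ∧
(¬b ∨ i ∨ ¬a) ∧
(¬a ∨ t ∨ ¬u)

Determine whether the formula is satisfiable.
No

No, the formula is not satisfiable.

No assignment of truth values to the variables can make all 25 clauses true simultaneously.

The formula is UNSAT (unsatisfiable).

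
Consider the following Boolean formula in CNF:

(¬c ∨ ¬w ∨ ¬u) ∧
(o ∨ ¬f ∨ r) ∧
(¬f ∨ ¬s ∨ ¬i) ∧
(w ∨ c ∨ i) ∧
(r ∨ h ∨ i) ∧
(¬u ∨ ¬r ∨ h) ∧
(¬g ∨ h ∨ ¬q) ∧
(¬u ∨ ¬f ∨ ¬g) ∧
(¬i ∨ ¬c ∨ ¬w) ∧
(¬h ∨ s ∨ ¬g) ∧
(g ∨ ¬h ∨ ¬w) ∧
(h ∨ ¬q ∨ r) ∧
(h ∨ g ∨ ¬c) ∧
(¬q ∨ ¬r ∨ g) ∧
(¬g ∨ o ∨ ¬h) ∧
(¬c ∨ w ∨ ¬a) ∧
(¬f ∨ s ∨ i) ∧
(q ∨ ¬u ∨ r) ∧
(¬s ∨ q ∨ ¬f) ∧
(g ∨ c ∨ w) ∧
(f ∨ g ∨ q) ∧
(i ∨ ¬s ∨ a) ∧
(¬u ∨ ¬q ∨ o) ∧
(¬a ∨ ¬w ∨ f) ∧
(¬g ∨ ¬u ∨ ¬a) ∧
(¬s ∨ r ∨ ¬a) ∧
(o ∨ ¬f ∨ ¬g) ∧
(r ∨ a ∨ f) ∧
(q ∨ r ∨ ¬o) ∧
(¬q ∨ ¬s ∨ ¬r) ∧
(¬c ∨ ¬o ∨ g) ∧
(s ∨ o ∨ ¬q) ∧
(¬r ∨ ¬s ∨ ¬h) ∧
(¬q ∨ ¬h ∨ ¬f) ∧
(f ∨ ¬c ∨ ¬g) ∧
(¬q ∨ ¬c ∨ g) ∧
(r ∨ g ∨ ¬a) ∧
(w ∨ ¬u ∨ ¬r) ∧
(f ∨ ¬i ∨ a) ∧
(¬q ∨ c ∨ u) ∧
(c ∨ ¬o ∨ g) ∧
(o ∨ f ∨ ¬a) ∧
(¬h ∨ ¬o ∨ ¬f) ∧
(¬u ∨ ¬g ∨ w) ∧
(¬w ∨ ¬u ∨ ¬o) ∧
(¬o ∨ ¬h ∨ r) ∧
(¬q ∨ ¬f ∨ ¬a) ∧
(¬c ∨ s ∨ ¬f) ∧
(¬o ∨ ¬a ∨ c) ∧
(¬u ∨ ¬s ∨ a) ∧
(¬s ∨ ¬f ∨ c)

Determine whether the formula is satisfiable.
Yes

Yes, the formula is satisfiable.

One satisfying assignment is: q=False, o=False, w=True, s=False, a=False, u=False, r=True, g=False, f=True, c=False, h=False, i=True

Verification: With this assignment, all 51 clauses evaluate to true.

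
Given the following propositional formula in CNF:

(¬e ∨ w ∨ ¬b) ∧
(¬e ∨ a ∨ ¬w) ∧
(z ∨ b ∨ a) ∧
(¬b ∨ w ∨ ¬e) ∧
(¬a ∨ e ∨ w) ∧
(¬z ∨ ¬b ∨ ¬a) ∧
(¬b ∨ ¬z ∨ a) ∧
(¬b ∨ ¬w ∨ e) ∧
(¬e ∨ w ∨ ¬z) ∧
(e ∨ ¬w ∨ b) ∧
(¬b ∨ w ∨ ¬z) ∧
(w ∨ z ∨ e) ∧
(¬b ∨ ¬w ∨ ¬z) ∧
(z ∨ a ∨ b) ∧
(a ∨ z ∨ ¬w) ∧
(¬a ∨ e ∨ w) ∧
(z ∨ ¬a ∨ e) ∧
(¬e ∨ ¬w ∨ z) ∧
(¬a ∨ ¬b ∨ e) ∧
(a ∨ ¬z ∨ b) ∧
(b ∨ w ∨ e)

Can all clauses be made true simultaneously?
Yes

Yes, the formula is satisfiable.

One satisfying assignment is: z=False, a=True, b=False, w=False, e=True

Verification: With this assignment, all 21 clauses evaluate to true.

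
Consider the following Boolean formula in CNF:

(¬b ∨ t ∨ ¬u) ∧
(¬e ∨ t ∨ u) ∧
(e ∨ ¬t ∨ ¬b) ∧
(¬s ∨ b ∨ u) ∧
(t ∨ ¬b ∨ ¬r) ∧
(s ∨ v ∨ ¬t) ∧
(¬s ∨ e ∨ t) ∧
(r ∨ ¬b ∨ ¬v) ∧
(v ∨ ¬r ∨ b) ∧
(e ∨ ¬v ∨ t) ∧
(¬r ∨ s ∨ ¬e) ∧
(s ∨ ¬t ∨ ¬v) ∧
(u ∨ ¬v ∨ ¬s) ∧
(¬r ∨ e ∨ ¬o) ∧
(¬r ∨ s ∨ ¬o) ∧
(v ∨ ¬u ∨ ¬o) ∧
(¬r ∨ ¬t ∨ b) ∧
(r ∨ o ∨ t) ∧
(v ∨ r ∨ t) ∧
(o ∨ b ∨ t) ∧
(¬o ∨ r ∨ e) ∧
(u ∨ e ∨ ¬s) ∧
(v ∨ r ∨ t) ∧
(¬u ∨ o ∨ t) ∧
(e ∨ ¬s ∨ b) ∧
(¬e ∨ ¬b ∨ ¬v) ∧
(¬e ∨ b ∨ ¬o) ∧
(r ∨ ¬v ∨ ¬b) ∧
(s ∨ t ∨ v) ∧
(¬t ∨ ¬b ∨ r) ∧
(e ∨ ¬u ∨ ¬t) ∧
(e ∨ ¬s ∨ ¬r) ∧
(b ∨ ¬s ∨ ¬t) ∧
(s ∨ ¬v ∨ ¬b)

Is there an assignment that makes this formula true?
Yes

Yes, the formula is satisfiable.

One satisfying assignment is: u=False, b=True, s=True, o=True, v=False, t=True, e=True, r=True

Verification: With this assignment, all 34 clauses evaluate to true.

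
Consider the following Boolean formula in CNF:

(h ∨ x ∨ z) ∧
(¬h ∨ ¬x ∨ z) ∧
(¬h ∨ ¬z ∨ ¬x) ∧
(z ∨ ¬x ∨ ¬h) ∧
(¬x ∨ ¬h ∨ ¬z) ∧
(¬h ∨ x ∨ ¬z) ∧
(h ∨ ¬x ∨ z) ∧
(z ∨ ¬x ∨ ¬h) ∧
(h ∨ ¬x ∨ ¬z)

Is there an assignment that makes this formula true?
Yes

Yes, the formula is satisfiable.

One satisfying assignment is: z=False, h=True, x=False

Verification: With this assignment, all 9 clauses evaluate to true.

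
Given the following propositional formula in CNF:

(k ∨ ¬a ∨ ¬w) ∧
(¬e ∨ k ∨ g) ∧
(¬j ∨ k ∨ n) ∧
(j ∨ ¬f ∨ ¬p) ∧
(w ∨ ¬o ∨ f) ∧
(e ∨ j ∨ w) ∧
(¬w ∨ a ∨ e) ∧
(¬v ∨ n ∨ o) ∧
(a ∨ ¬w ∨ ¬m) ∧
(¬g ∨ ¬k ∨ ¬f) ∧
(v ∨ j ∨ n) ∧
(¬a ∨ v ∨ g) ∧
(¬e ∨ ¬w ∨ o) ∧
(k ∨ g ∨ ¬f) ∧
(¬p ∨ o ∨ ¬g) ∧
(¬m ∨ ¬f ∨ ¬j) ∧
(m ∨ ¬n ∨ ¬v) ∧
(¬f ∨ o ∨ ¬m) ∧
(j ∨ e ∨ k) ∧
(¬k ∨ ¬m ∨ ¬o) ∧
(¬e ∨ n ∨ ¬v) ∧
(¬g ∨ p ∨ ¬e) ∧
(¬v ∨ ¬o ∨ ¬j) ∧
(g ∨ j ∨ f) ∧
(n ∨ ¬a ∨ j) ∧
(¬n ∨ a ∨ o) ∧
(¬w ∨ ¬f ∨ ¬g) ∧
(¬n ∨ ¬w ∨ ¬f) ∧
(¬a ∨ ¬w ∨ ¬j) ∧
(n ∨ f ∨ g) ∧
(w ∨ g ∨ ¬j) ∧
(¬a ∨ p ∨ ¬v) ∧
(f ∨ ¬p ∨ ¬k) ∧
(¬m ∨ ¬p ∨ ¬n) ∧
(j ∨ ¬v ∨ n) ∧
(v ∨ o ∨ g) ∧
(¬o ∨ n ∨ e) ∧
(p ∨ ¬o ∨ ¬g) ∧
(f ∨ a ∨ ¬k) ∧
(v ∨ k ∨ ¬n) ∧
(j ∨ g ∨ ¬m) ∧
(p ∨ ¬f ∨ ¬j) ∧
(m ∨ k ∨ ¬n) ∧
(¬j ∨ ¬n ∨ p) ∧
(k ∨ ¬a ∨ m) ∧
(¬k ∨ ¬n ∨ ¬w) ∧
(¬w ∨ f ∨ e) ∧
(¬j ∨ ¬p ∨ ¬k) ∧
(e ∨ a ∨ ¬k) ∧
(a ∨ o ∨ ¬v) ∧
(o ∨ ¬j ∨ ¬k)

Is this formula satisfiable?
Yes

Yes, the formula is satisfiable.

One satisfying assignment is: v=False, e=True, f=True, n=True, p=False, j=False, g=False, k=True, o=True, a=False, m=False, w=False

Verification: With this assignment, all 51 clauses evaluate to true.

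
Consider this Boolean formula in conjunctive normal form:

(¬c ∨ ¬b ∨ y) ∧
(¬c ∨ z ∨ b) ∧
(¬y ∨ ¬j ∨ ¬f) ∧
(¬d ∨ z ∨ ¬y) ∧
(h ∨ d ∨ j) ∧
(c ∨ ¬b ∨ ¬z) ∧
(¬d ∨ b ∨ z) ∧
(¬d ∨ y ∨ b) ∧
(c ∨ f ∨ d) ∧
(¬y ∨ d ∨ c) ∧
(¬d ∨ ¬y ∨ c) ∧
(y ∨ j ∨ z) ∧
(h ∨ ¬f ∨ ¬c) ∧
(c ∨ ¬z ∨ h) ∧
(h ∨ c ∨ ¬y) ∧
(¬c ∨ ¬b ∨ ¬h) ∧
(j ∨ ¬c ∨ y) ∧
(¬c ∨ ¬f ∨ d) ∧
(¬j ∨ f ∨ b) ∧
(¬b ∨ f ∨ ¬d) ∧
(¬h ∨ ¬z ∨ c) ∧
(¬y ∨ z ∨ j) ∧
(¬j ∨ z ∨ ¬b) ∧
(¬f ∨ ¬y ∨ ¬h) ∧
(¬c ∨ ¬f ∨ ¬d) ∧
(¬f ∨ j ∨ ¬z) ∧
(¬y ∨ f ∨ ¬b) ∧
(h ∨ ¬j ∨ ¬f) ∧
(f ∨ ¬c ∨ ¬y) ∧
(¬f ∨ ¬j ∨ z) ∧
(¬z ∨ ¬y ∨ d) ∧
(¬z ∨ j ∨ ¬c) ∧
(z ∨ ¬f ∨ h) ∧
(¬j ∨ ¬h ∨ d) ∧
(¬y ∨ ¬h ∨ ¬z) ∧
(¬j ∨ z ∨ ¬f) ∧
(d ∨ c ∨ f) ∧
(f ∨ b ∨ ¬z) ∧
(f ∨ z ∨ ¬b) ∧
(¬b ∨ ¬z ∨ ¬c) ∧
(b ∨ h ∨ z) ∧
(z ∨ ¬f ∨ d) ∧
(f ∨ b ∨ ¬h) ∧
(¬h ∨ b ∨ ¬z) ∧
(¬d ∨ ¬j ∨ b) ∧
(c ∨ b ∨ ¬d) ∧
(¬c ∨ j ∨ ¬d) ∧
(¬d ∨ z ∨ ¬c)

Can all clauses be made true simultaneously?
No

No, the formula is not satisfiable.

No assignment of truth values to the variables can make all 48 clauses true simultaneously.

The formula is UNSAT (unsatisfiable).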